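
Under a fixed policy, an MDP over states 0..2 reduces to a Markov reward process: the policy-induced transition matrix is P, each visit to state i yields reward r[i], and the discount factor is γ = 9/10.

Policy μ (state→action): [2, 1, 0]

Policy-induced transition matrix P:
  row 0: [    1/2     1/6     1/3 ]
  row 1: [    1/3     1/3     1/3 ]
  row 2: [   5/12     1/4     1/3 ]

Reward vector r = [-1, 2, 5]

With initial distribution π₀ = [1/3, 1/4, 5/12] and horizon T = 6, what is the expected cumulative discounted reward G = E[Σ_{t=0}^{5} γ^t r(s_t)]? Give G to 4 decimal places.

G = 8.5464

t=0: π = [0.3333, 0.2500, 0.4167], E[r] = 2.2500, γ^t·E[r] = 2.250000, running G = 2.250000
t=1: π = [0.4236, 0.2431, 0.3333], E[r] = 1.7292, γ^t·E[r] = 1.556250, running G = 3.806250
t=2: π = [0.4317, 0.2350, 0.3333], E[r] = 1.7049, γ^t·E[r] = 1.380938, running G = 5.187188
t=3: π = [0.4331, 0.2336, 0.3333], E[r] = 1.7008, γ^t·E[r] = 1.239891, running G = 6.427078
t=4: π = [0.4333, 0.2334, 0.3333], E[r] = 1.7001, γ^t·E[r] = 1.115459, running G = 7.542537
t=5: π = [0.4333, 0.2333, 0.3333], E[r] = 1.7000, γ^t·E[r] = 1.003846, running G = 8.546383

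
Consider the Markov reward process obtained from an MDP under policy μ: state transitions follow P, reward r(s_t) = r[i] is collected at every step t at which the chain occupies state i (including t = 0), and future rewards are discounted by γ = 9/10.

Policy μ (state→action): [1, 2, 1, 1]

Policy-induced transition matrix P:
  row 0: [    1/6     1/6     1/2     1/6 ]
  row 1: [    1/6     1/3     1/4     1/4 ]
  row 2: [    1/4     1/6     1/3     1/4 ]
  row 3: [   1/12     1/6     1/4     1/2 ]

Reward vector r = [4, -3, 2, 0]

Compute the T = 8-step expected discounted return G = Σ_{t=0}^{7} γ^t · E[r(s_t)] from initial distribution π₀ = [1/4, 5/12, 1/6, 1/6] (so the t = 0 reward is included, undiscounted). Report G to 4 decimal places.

G = 3.3107

t=0: π = [0.2500, 0.4167, 0.1667, 0.1667], E[r] = 0.0833, γ^t·E[r] = 0.083333, running G = 0.083333
t=1: π = [0.1667, 0.2361, 0.3264, 0.2708], E[r] = 0.6111, γ^t·E[r] = 0.550000, running G = 0.633333
t=2: π = [0.1713, 0.2060, 0.3189, 0.3038], E[r] = 0.7049, γ^t·E[r] = 0.570938, running G = 1.204271
t=3: π = [0.1679, 0.2010, 0.3194, 0.3117], E[r] = 0.7075, γ^t·E[r] = 0.515742, running G = 1.720013
t=4: π = [0.1673, 0.2002, 0.3186, 0.3139], E[r] = 0.7059, γ^t·E[r] = 0.463161, running G = 2.183174
t=5: π = [0.1671, 0.2000, 0.3184, 0.3145], E[r] = 0.7049, γ^t·E[r] = 0.416233, running G = 2.599407
t=6: π = [0.1670, 0.2000, 0.3183, 0.3147], E[r] = 0.7045, γ^t·E[r] = 0.374412, running G = 2.973819
t=7: π = [0.1670, 0.2000, 0.3183, 0.3148], E[r] = 0.7044, γ^t·E[r] = 0.336913, running G = 3.310732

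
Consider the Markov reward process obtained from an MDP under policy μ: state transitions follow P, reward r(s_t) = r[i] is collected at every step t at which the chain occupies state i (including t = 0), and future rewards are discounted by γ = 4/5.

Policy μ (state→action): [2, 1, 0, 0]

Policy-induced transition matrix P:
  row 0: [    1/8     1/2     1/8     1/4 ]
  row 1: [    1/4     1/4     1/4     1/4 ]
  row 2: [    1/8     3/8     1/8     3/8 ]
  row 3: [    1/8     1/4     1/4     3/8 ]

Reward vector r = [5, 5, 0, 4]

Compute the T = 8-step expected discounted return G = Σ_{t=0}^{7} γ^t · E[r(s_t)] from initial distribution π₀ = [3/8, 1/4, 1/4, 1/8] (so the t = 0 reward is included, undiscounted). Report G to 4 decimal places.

t=0: π = [0.3750, 0.2500, 0.2500, 0.1250], E[r] = 3.6250, γ^t·E[r] = 3.625000, running G = 3.625000
t=1: π = [0.1563, 0.3750, 0.1719, 0.2969], E[r] = 3.8438, γ^t·E[r] = 3.075000, running G = 6.700000
t=2: π = [0.1719, 0.3105, 0.2090, 0.3086], E[r] = 3.6465, γ^t·E[r] = 2.333750, running G = 9.033750
t=3: π = [0.1638, 0.3191, 0.2024, 0.3147], E[r] = 3.6733, γ^t·E[r] = 1.880750, running G = 10.914500
t=4: π = [0.1649, 0.3163, 0.2042, 0.3146], E[r] = 3.6642, γ^t·E[r] = 1.500875, running G = 12.415375
t=5: π = [0.1645, 0.3167, 0.2039, 0.3149], E[r] = 3.6658, γ^t·E[r] = 1.201221, running G = 13.616596
t=6: π = [0.1646, 0.3166, 0.2040, 0.3148], E[r] = 3.6654, γ^t·E[r] = 0.960864, running G = 14.577460
t=7: π = [0.1646, 0.3166, 0.2039, 0.3148], E[r] = 3.6655, γ^t·E[r] = 0.768709, running G = 15.346170

G = 15.3462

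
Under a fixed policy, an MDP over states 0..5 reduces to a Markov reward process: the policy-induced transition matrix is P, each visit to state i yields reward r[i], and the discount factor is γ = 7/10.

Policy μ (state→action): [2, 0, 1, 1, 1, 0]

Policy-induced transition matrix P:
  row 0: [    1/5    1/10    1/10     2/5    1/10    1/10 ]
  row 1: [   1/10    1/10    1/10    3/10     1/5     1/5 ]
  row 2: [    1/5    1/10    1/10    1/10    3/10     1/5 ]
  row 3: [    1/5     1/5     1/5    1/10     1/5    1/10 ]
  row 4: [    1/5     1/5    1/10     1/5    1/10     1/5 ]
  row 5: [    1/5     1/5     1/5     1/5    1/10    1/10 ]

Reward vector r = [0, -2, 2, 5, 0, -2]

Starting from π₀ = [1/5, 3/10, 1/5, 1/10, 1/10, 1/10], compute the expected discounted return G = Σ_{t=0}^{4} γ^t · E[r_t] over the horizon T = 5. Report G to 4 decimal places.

G = 1.5065

t=0: π = [0.2000, 0.3000, 0.2000, 0.1000, 0.1000, 0.1000], E[r] = 0.1000, γ^t·E[r] = 0.100000, running G = 0.100000
t=1: π = [0.1700, 0.1300, 0.1200, 0.2400, 0.1800, 0.1600], E[r] = 0.8600, γ^t·E[r] = 0.602000, running G = 0.702000
t=2: π = [0.1870, 0.1580, 0.1400, 0.2110, 0.1610, 0.1430], E[r] = 0.7330, γ^t·E[r] = 0.359170, running G = 1.061170
t=3: π = [0.1842, 0.1515, 0.1354, 0.2181, 0.1649, 0.1459], E[r] = 0.7665, γ^t·E[r] = 0.262910, running G = 1.324080
t=4: π = [0.1849, 0.1529, 0.1364, 0.2166, 0.1640, 0.1452], E[r] = 0.7599, γ^t·E[r] = 0.182442, running G = 1.506522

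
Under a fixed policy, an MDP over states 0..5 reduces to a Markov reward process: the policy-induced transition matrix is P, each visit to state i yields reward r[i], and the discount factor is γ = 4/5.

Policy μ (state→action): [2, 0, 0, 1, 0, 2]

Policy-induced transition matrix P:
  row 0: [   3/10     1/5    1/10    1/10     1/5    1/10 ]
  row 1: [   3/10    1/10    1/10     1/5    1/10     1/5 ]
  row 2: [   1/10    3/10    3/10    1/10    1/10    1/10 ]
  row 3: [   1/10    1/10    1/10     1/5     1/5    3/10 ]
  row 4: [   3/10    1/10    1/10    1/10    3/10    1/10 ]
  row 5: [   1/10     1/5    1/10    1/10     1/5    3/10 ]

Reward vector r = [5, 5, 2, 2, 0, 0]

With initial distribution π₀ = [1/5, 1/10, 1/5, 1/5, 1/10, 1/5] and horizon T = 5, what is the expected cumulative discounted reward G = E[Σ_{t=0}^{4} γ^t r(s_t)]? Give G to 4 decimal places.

t=0: π = [0.2000, 0.1000, 0.2000, 0.2000, 0.1000, 0.2000], E[r] = 2.3000, γ^t·E[r] = 2.300000, running G = 2.300000
t=1: π = [0.1800, 0.1800, 0.1400, 0.1300, 0.1800, 0.1900], E[r] = 2.3400, γ^t·E[r] = 1.872000, running G = 4.172000
t=2: π = [0.2080, 0.1650, 0.1280, 0.1310, 0.1860, 0.1820], E[r] = 2.3830, γ^t·E[r] = 1.525120, running G = 5.697120
t=3: π = [0.2118, 0.1646, 0.1256, 0.1296, 0.1893, 0.1791], E[r] = 2.3924, γ^t·E[r] = 1.224909, running G = 6.922029
t=4: π = [0.2131, 0.1642, 0.1251, 0.1294, 0.1899, 0.1782], E[r] = 2.3958, γ^t·E[r] = 0.981332, running G = 7.903361

G = 7.9034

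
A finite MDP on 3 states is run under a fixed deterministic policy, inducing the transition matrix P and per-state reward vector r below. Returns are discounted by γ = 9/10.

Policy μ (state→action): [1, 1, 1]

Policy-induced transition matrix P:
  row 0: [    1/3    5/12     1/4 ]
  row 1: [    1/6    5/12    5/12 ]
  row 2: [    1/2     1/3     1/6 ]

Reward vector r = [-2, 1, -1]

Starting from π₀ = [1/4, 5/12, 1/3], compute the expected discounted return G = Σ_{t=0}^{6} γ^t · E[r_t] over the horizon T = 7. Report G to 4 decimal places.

G = -2.6681

t=0: π = [0.2500, 0.4167, 0.3333], E[r] = -0.4167, γ^t·E[r] = -0.416667, running G = -0.416667
t=1: π = [0.3194, 0.3889, 0.2917], E[r] = -0.5417, γ^t·E[r] = -0.487500, running G = -0.904167
t=2: π = [0.3171, 0.3924, 0.2905], E[r] = -0.5324, γ^t·E[r] = -0.431250, running G = -1.335417
t=3: π = [0.3164, 0.3925, 0.2912], E[r] = -0.5314, γ^t·E[r] = -0.387422, running G = -1.722839
t=4: π = [0.3165, 0.3924, 0.2911], E[r] = -0.5317, γ^t·E[r] = -0.348817, running G = -2.071655
t=5: π = [0.3165, 0.3924, 0.2911], E[r] = -0.5316, γ^t·E[r] = -0.313933, running G = -2.385588
t=6: π = [0.3165, 0.3924, 0.2911], E[r] = -0.5316, γ^t·E[r] = -0.282538, running G = -2.668126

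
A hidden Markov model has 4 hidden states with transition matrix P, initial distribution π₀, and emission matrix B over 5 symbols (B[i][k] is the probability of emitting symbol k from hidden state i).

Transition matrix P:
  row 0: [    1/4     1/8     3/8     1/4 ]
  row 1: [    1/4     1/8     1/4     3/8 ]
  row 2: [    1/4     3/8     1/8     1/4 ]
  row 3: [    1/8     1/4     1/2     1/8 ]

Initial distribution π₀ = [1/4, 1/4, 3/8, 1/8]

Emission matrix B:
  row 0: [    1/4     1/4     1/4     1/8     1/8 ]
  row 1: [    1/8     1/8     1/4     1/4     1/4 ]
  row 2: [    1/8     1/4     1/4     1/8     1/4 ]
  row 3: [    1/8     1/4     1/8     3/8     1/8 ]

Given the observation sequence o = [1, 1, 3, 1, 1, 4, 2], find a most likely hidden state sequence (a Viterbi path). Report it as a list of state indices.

t=0: δ = [6.250e-02, 3.125e-02, 9.375e-02, 3.125e-02]  (obs o_0=1)
t=1: δ = [5.859e-03, 4.395e-03, 5.859e-03, 5.859e-03]  ψ = [2, 2, 0, 2]  (obs o_1=1)
t=2: δ = [1.831e-04, 5.493e-04, 3.662e-04, 6.180e-04]  ψ = [0, 2, 3, 1]  (obs o_2=3)
t=3: δ = [3.433e-05, 1.931e-05, 7.725e-05, 5.150e-05]  ψ = [1, 3, 3, 1]  (obs o_3=1)
t=4: δ = [4.828e-06, 3.621e-06, 6.437e-06, 4.828e-06]  ψ = [2, 2, 3, 2]  (obs o_4=1)
t=5: δ = [2.012e-07, 6.035e-07, 6.035e-07, 2.012e-07]  ψ = [2, 2, 3, 2]  (obs o_5=4)
t=6: δ = [3.772e-08, 5.658e-08, 3.772e-08, 2.829e-08]  ψ = [1, 2, 1, 1]  (obs o_6=2)
backtrack: best end state = 1; path = [2, 1, 3, 2, 3, 2, 1]

path = [2, 1, 3, 2, 3, 2, 1]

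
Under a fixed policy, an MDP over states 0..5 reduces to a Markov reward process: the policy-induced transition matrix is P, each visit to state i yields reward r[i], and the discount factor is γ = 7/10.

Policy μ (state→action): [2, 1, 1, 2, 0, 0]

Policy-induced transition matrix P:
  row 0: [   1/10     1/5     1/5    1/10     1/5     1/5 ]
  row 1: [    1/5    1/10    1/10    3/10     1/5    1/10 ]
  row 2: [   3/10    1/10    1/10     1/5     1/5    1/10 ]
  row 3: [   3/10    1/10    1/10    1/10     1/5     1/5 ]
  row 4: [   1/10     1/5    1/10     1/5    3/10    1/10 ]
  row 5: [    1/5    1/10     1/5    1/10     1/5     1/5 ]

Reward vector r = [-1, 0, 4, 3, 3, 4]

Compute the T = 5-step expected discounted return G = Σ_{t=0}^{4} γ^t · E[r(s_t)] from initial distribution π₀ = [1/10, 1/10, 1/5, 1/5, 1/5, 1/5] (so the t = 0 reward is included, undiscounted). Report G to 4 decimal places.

t=0: π = [0.1000, 0.1000, 0.2000, 0.2000, 0.2000, 0.2000], E[r] = 2.7000, γ^t·E[r] = 2.700000, running G = 2.700000
t=1: π = [0.2100, 0.1300, 0.1300, 0.1600, 0.2200, 0.1500], E[r] = 2.0500, γ^t·E[r] = 1.435000, running G = 4.135000
t=2: π = [0.1860, 0.1430, 0.1360, 0.1610, 0.2220, 0.1520], E[r] = 2.1150, γ^t·E[r] = 1.036350, running G = 5.171350
t=3: π = [0.1889, 0.1408, 0.1338, 0.1644, 0.2222, 0.1499], E[r] = 2.1057, γ^t·E[r] = 0.722255, running G = 5.893605
t=4: π = [0.1887, 0.1411, 0.1339, 0.1638, 0.2222, 0.1503], E[r] = 2.1060, γ^t·E[r] = 0.505658, running G = 6.399263

G = 6.3993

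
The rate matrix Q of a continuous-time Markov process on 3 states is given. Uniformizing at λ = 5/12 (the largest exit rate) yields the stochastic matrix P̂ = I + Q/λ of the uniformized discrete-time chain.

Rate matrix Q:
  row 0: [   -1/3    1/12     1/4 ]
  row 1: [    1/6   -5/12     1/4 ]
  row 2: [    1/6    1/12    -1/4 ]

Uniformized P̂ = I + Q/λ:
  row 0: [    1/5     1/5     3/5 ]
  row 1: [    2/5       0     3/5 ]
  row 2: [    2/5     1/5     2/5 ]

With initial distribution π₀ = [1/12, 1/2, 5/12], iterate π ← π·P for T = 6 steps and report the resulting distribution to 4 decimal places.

t=0: π = [0.0833, 0.5000, 0.4167]
t=1: π = [0.3833, 0.1000, 0.5167]
t=2: π = [0.3233, 0.1800, 0.4967]
t=3: π = [0.3353, 0.1640, 0.5007]
t=4: π = [0.3329, 0.1672, 0.4999]
t=5: π = [0.3334, 0.1666, 0.5000]
t=6: π = [0.3333, 0.1667, 0.5000]

π = [0.3333, 0.1667, 0.5000]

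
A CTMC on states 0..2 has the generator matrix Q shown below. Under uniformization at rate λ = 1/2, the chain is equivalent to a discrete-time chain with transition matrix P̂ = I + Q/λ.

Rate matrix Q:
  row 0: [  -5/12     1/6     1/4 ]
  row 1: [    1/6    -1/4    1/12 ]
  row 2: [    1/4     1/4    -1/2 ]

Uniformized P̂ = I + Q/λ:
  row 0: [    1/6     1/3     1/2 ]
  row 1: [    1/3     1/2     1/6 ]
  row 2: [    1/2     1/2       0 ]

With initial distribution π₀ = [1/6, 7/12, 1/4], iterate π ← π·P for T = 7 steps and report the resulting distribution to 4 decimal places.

π = [0.3193, 0.4469, 0.2338]

t=0: π = [0.1667, 0.5833, 0.2500]
t=1: π = [0.3472, 0.4722, 0.1806]
t=2: π = [0.3056, 0.4421, 0.2523]
t=3: π = [0.3245, 0.4491, 0.2265]
t=4: π = [0.3170, 0.4459, 0.2371]
t=5: π = [0.3200, 0.4472, 0.2328]
t=6: π = [0.3188, 0.4467, 0.2345]
t=7: π = [0.3193, 0.4469, 0.2338]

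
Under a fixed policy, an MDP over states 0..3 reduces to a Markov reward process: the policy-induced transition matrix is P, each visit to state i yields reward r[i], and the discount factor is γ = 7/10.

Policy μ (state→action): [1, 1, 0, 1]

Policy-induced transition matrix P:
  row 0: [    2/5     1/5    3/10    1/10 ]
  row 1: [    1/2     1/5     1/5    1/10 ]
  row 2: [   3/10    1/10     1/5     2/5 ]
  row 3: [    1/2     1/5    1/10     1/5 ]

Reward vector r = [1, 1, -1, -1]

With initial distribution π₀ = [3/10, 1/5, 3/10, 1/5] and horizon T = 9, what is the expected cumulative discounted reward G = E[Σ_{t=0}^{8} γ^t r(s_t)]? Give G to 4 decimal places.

G = 0.3915

t=0: π = [0.3000, 0.2000, 0.3000, 0.2000], E[r] = 0.0000, γ^t·E[r] = 0.000000, running G = 0.000000
t=1: π = [0.4100, 0.1700, 0.2100, 0.2100], E[r] = 0.1600, γ^t·E[r] = 0.112000, running G = 0.112000
t=2: π = [0.4170, 0.1790, 0.2200, 0.1840], E[r] = 0.1920, γ^t·E[r] = 0.094080, running G = 0.206080
t=3: π = [0.4143, 0.1780, 0.2233, 0.1844], E[r] = 0.1846, γ^t·E[r] = 0.063318, running G = 0.269398
t=4: π = [0.4139, 0.1777, 0.2230, 0.1854], E[r] = 0.1832, γ^t·E[r] = 0.043977, running G = 0.313375
t=5: π = [0.4140, 0.1777, 0.2228, 0.1854], E[r] = 0.1834, γ^t·E[r] = 0.030828, running G = 0.344203
t=6: π = [0.4140, 0.1777, 0.2229, 0.1854], E[r] = 0.1835, γ^t·E[r] = 0.021587, running G = 0.365790
t=7: π = [0.4140, 0.1777, 0.2229, 0.1854], E[r] = 0.1835, γ^t·E[r] = 0.015110, running G = 0.380900
t=8: π = [0.4140, 0.1777, 0.2229, 0.1854], E[r] = 0.1835, γ^t·E[r] = 0.010577, running G = 0.391477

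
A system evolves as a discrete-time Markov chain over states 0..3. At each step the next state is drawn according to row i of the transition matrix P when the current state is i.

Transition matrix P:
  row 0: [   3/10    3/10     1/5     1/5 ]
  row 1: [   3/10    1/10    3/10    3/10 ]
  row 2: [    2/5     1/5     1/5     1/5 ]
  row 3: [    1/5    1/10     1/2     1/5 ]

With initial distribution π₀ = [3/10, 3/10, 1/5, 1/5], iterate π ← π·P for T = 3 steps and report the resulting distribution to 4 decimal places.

t=0: π = [0.3000, 0.3000, 0.2000, 0.2000]
t=1: π = [0.3000, 0.1800, 0.2900, 0.2300]
t=2: π = [0.3060, 0.1890, 0.2870, 0.2180]
t=3: π = [0.3069, 0.1899, 0.2843, 0.2189]

π = [0.3069, 0.1899, 0.2843, 0.2189]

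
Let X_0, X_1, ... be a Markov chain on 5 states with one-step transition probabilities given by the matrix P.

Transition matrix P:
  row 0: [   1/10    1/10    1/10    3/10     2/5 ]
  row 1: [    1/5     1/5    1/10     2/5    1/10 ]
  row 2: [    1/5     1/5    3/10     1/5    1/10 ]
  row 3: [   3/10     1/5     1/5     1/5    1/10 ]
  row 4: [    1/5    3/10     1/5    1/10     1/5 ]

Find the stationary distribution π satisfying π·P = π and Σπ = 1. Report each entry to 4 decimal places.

Balance equations π_j = Σ_i π_i·P[i][j]:
  π_0 = 1/10·π_0 + 1/5·π_1 + 1/5·π_2 + 3/10·π_3 + 1/5·π_4
  π_1 = 1/10·π_0 + 1/5·π_1 + 1/5·π_2 + 1/5·π_3 + 3/10·π_4
  π_2 = 1/10·π_0 + 1/10·π_1 + 3/10·π_2 + 1/5·π_3 + 1/5·π_4
  π_3 = 3/10·π_0 + 2/5·π_1 + 1/5·π_2 + 1/5·π_3 + 1/10·π_4
  normalize: π_0 + π_1 + π_2 + π_3 + π_4 = 1
Solving the linear system gives exactly π = [502/2463, 973/4926, 875/4926, 596/2463, 147/821].

π = [0.2038, 0.1975, 0.1776, 0.2420, 0.1790]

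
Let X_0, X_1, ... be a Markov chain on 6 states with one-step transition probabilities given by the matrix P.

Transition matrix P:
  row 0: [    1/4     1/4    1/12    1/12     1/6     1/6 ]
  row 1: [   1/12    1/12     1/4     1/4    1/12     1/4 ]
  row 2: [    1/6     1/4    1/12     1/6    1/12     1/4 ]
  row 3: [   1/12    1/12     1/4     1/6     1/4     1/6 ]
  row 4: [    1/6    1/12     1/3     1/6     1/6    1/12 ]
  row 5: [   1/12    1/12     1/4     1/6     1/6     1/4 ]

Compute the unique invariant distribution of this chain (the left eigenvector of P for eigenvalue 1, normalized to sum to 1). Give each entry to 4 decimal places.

Balance equations π_j = Σ_i π_i·P[i][j]:
  π_0 = 1/4·π_0 + 1/12·π_1 + 1/6·π_2 + 1/12·π_3 + 1/6·π_4 + 1/12·π_5
  π_1 = 1/4·π_0 + 1/12·π_1 + 1/4·π_2 + 1/12·π_3 + 1/12·π_4 + 1/12·π_5
  π_2 = 1/12·π_0 + 1/4·π_1 + 1/12·π_2 + 1/4·π_3 + 1/3·π_4 + 1/4·π_5
  π_3 = 1/12·π_0 + 1/4·π_1 + 1/6·π_2 + 1/6·π_3 + 1/6·π_4 + 1/6·π_5
  π_4 = 1/6·π_0 + 1/12·π_1 + 1/12·π_2 + 1/4·π_3 + 1/6·π_4 + 1/6·π_5
  normalize: π_0 + π_1 + π_2 + π_3 + π_4 + π_5 = 1
Solving the linear system gives exactly π = [33559/247214, 34671/247214, 25430/123607, 41295/247214, 18758/123607, 4483/22474].

π = [0.1357, 0.1402, 0.2057, 0.1670, 0.1518, 0.1995]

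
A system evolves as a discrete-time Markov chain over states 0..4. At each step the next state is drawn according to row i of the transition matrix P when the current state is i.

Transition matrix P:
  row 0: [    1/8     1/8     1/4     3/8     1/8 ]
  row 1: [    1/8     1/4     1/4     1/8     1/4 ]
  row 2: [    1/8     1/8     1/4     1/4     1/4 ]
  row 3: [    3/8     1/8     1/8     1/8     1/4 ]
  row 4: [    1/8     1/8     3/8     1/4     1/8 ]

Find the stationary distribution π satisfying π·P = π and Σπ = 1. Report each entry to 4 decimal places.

π = [0.1816, 0.1429, 0.2469, 0.2265, 0.2020]

Balance equations π_j = Σ_i π_i·P[i][j]:
  π_0 = 1/8·π_0 + 1/8·π_1 + 1/8·π_2 + 3/8·π_3 + 1/8·π_4
  π_1 = 1/8·π_0 + 1/4·π_1 + 1/8·π_2 + 1/8·π_3 + 1/8·π_4
  π_2 = 1/4·π_0 + 1/4·π_1 + 1/4·π_2 + 1/8·π_3 + 3/8·π_4
  π_3 = 3/8·π_0 + 1/8·π_1 + 1/4·π_2 + 1/8·π_3 + 1/4·π_4
  normalize: π_0 + π_1 + π_2 + π_3 + π_4 = 1
Solving the linear system gives exactly π = [89/490, 1/7, 121/490, 111/490, 99/490].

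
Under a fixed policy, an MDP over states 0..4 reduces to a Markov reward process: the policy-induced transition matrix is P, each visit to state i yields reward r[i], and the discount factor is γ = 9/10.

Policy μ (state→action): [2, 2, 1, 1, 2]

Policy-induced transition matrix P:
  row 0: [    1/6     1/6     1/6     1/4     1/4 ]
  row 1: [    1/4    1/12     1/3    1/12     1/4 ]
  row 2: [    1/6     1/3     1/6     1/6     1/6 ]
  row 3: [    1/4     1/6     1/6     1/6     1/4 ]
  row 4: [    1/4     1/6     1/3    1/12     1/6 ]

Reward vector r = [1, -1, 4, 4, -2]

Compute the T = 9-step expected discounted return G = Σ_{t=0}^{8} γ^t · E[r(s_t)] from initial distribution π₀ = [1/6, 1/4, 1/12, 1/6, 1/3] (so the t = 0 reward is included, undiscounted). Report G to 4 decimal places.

G = 6.1428

t=0: π = [0.1667, 0.2500, 0.0833, 0.1667, 0.3333], E[r] = 0.2500, γ^t·E[r] = 0.250000, running G = 0.250000
t=1: π = [0.2292, 0.1597, 0.2639, 0.1319, 0.2153], E[r] = 1.2222, γ^t·E[r] = 1.100000, running G = 1.350000
t=2: π = [0.2089, 0.1973, 0.2292, 0.1545, 0.2101], E[r] = 1.1262, γ^t·E[r] = 0.912188, running G = 2.262188
t=3: π = [0.2135, 0.1884, 0.2346, 0.1501, 0.2134], E[r] = 1.1371, γ^t·E[r] = 0.828914, running G = 3.091102
t=4: π = [0.2127, 0.1901, 0.2336, 0.1510, 0.2127], E[r] = 1.1357, γ^t·E[r] = 0.745131, running G = 3.836233
t=5: π = [0.2128, 0.1898, 0.2338, 0.1508, 0.2128], E[r] = 1.1359, γ^t·E[r] = 0.670731, running G = 4.506964
t=6: π = [0.2128, 0.1898, 0.2338, 0.1509, 0.2128], E[r] = 1.1359, γ^t·E[r] = 0.603643, running G = 5.110607
t=7: π = [0.2128, 0.1898, 0.2338, 0.1508, 0.2128], E[r] = 1.1359, γ^t·E[r] = 0.543281, running G = 5.653887
t=8: π = [0.2128, 0.1898, 0.2338, 0.1508, 0.2128], E[r] = 1.1359, γ^t·E[r] = 0.488952, running G = 6.142840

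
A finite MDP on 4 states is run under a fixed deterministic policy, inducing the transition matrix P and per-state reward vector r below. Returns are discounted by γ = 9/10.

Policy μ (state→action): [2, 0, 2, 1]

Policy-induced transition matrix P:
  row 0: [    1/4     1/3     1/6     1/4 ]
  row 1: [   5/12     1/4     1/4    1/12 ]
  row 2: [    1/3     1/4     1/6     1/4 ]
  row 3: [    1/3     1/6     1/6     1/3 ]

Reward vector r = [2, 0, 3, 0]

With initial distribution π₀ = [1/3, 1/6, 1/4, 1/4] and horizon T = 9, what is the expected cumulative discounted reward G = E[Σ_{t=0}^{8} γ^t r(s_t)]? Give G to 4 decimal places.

G = 7.6335

t=0: π = [0.3333, 0.1667, 0.2500, 0.2500], E[r] = 1.4167, γ^t·E[r] = 1.416667, running G = 1.416667
t=1: π = [0.3194, 0.2569, 0.1806, 0.2431], E[r] = 1.1806, γ^t·E[r] = 1.062500, running G = 2.479167
t=2: π = [0.3281, 0.2564, 0.1881, 0.2274], E[r] = 1.2205, γ^t·E[r] = 0.988594, running G = 3.467760
t=3: π = [0.3274, 0.2584, 0.1880, 0.2262], E[r] = 1.2188, γ^t·E[r] = 0.888504, running G = 4.356264
t=4: π = [0.3276, 0.2584, 0.1882, 0.2258], E[r] = 1.2198, γ^t·E[r] = 0.800292, running G = 5.156556
t=5: π = [0.3276, 0.2585, 0.1882, 0.2257], E[r] = 1.2197, γ^t·E[r] = 0.720248, running G = 5.876804
t=6: π = [0.3276, 0.2585, 0.1882, 0.2257], E[r] = 1.2198, γ^t·E[r] = 0.648237, running G = 6.525042
t=7: π = [0.3276, 0.2585, 0.1882, 0.2257], E[r] = 1.2198, γ^t·E[r] = 0.583414, running G = 7.108455
t=8: π = [0.3276, 0.2585, 0.1882, 0.2257], E[r] = 1.2198, γ^t·E[r] = 0.525073, running G = 7.633528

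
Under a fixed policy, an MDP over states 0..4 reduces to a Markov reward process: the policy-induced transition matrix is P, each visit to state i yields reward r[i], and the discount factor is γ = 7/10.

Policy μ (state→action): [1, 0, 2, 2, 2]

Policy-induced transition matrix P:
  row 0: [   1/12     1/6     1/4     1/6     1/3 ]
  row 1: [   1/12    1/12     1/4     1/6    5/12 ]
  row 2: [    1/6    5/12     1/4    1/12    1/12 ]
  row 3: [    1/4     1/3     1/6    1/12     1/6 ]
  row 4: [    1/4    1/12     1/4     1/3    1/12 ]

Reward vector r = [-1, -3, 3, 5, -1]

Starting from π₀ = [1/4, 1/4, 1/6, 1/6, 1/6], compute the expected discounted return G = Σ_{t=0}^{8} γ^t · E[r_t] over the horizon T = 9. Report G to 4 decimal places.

t=0: π = [0.2500, 0.2500, 0.1667, 0.1667, 0.1667], E[r] = 0.1667, γ^t·E[r] = 0.166667, running G = 0.166667
t=1: π = [0.1528, 0.2014, 0.2361, 0.1667, 0.2431], E[r] = 0.5417, γ^t·E[r] = 0.379167, running G = 0.545833
t=2: π = [0.1713, 0.2164, 0.2361, 0.1736, 0.2025], E[r] = 0.5532, γ^t·E[r] = 0.271088, running G = 0.816921
t=3: π = [0.1657, 0.2197, 0.2355, 0.1663, 0.2128], E[r] = 0.5004, γ^t·E[r] = 0.171632, running G = 0.988554
t=4: π = [0.1661, 0.2172, 0.2361, 0.1686, 0.2119], E[r] = 0.5220, γ^t·E[r] = 0.125330, running G = 1.113884
t=5: π = [0.1664, 0.2181, 0.2359, 0.1682, 0.2113], E[r] = 0.5171, γ^t·E[r] = 0.086916, running G = 1.200799
t=6: π = [0.1663, 0.2179, 0.2360, 0.1682, 0.2116], E[r] = 0.5173, γ^t·E[r] = 0.060863, running G = 1.261662
t=7: π = [0.1663, 0.2179, 0.2360, 0.1683, 0.2116], E[r] = 0.5177, γ^t·E[r] = 0.042634, running G = 1.304296
t=8: π = [0.1663, 0.2179, 0.2360, 0.1682, 0.2116], E[r] = 0.5175, γ^t·E[r] = 0.029833, running G = 1.334129

G = 1.3341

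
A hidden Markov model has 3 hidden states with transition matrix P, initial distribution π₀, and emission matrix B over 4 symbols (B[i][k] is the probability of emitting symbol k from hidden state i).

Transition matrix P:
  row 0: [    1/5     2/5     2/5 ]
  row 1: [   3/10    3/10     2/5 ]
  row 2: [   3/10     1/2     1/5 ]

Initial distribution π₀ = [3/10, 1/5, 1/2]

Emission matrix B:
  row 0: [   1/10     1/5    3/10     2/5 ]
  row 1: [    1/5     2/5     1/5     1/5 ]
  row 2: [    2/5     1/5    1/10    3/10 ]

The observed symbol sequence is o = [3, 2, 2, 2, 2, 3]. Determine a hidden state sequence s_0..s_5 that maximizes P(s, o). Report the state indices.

t=0: δ = [1.200e-01, 4.000e-02, 1.500e-01]  (obs o_0=3)
t=1: δ = [1.350e-02, 1.500e-02, 4.800e-03]  ψ = [2, 2, 0]  (obs o_1=2)
t=2: δ = [1.350e-03, 1.080e-03, 6.000e-04]  ψ = [1, 0, 1]  (obs o_2=2)
t=3: δ = [9.720e-05, 1.080e-04, 5.400e-05]  ψ = [1, 0, 0]  (obs o_3=2)
t=4: δ = [9.720e-06, 7.776e-06, 4.320e-06]  ψ = [1, 0, 1]  (obs o_4=2)
t=5: δ = [9.331e-07, 7.776e-07, 1.166e-06]  ψ = [1, 0, 0]  (obs o_5=3)
backtrack: best end state = 2; path = [2, 1, 0, 1, 0, 2]

path = [2, 1, 0, 1, 0, 2]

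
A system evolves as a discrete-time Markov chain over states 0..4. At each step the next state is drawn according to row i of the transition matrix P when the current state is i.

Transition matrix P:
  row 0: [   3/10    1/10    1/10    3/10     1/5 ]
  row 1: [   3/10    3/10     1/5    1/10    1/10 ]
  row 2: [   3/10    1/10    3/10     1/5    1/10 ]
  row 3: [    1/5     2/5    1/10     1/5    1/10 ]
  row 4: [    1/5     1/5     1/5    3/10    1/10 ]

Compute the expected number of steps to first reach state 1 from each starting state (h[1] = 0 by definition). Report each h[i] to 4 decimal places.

h = [5.1966, 0.0000, 5.4251, 3.8204, 4.7450]

First-step conditioning: h[1] = 0; for i ≠ 1, h[i] = 1 + Σ_k P[i][k]·h[k].
  h[0] = 1 + 3/10·h[0] + 1/10·h[2] + 3/10·h[3] + 1/5·h[4]
  h[2] = 1 + 3/10·h[0] + 3/10·h[2] + 1/5·h[3] + 1/10·h[4]
  h[3] = 1 + 1/5·h[0] + 1/10·h[2] + 1/5·h[3] + 1/10·h[4]
  h[4] = 1 + 1/5·h[0] + 1/5·h[2] + 3/10·h[3] + 1/10·h[4]
Solving the 4×4 linear system over states ≠ 1 gives exactly h = [4890/941, 0, 5105/941, 3595/941, 4465/941] (h[1] = 0 is the target).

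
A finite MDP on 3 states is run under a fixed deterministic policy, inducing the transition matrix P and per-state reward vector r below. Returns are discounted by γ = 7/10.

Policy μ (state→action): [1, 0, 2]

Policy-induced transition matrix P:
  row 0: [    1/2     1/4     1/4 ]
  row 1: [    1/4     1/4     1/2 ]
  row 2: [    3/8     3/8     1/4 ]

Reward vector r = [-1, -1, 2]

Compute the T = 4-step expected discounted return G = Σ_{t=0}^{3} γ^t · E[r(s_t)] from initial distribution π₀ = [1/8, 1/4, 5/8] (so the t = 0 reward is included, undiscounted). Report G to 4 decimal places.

t=0: π = [0.1250, 0.2500, 0.6250], E[r] = 0.8750, γ^t·E[r] = 0.875000, running G = 0.875000
t=1: π = [0.3594, 0.3281, 0.3125], E[r] = -0.0625, γ^t·E[r] = -0.043750, running G = 0.831250
t=2: π = [0.3789, 0.2891, 0.3320], E[r] = -0.0039, γ^t·E[r] = -0.001914, running G = 0.829336
t=3: π = [0.3862, 0.2915, 0.3223], E[r] = -0.0332, γ^t·E[r] = -0.011389, running G = 0.817947

G = 0.8179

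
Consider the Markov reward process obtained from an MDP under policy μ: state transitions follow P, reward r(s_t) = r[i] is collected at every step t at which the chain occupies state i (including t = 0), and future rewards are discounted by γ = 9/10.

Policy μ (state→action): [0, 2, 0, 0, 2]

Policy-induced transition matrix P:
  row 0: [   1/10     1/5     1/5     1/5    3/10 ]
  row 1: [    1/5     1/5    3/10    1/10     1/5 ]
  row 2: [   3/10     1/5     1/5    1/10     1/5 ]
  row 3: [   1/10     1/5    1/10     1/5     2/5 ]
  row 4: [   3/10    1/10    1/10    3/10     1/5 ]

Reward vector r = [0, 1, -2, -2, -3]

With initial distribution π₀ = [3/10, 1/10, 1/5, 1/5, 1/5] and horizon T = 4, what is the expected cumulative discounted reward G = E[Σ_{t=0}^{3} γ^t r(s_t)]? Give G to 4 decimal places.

t=0: π = [0.3000, 0.1000, 0.2000, 0.2000, 0.2000], E[r] = -1.3000, γ^t·E[r] = -1.300000, running G = -1.300000
t=1: π = [0.1900, 0.1800, 0.1700, 0.1900, 0.2700], E[r] = -1.3500, γ^t·E[r] = -1.215000, running G = -2.515000
t=2: π = [0.2060, 0.1730, 0.1720, 0.1920, 0.2570], E[r] = -1.3260, γ^t·E[r] = -1.074060, running G = -3.589060
t=3: π = [0.2031, 0.1743, 0.1724, 0.1912, 0.2590], E[r] = -1.3299, γ^t·E[r] = -0.969497, running G = -4.558557

G = -4.5586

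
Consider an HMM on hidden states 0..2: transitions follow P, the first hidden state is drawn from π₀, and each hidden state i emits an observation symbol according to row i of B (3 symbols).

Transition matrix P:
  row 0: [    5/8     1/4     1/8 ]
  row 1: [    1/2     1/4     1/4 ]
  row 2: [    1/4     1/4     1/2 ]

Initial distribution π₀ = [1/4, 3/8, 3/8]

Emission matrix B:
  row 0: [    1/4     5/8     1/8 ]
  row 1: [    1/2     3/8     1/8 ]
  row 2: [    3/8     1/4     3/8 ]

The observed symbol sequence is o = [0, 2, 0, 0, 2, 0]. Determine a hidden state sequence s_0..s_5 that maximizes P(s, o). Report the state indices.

path = [2, 2, 2, 2, 2, 2]

t=0: δ = [6.250e-02, 1.875e-01, 1.406e-01]  (obs o_0=0)
t=1: δ = [1.172e-02, 5.859e-03, 2.637e-02]  ψ = [1, 1, 2]  (obs o_1=2)
t=2: δ = [1.831e-03, 3.296e-03, 4.944e-03]  ψ = [0, 2, 2]  (obs o_2=0)
t=3: δ = [4.120e-04, 6.180e-04, 9.270e-04]  ψ = [1, 2, 2]  (obs o_3=0)
t=4: δ = [3.862e-05, 2.897e-05, 1.738e-04]  ψ = [1, 2, 2]  (obs o_4=2)
t=5: δ = [1.086e-05, 2.173e-05, 3.259e-05]  ψ = [2, 2, 2]  (obs o_5=0)
backtrack: best end state = 2; path = [2, 2, 2, 2, 2, 2]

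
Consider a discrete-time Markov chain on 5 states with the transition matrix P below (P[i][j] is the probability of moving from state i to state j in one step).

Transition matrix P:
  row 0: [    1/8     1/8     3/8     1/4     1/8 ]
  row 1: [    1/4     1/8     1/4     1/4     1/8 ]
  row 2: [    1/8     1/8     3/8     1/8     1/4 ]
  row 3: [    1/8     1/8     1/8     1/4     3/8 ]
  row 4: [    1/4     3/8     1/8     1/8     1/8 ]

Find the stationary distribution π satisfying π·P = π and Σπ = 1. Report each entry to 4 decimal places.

Balance equations π_j = Σ_i π_i·P[i][j]:
  π_0 = 1/8·π_0 + 1/4·π_1 + 1/8·π_2 + 1/8·π_3 + 1/4·π_4
  π_1 = 1/8·π_0 + 1/8·π_1 + 1/8·π_2 + 1/8·π_3 + 3/8·π_4
  π_2 = 3/8·π_0 + 1/4·π_1 + 3/8·π_2 + 1/8·π_3 + 1/8·π_4
  π_3 = 1/4·π_0 + 1/4·π_1 + 1/8·π_2 + 1/4·π_3 + 1/8·π_4
  normalize: π_0 + π_1 + π_2 + π_3 + π_4 = 1
Solving the linear system gives exactly π = [241/1396, 123/698, 177/698, 269/1396, 143/698].

π = [0.1726, 0.1762, 0.2536, 0.1927, 0.2049]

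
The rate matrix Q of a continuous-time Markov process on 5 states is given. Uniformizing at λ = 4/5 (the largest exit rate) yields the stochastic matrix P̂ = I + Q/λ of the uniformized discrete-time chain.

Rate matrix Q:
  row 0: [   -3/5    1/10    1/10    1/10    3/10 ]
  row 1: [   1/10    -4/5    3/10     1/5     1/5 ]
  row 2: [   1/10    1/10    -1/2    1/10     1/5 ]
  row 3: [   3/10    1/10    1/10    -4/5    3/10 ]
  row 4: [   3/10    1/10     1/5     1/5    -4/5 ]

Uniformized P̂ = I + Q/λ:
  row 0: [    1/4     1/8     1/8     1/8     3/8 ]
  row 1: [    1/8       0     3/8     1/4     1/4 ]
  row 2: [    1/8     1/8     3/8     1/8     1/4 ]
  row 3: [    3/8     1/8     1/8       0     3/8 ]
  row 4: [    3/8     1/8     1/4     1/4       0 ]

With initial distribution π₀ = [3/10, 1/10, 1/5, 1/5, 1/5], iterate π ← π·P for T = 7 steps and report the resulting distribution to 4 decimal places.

π = [0.2545, 0.1111, 0.2438, 0.1502, 0.2405]

t=0: π = [0.3000, 0.1000, 0.2000, 0.2000, 0.2000]
t=1: π = [0.2625, 0.1125, 0.2250, 0.1375, 0.2625]
t=2: π = [0.2578, 0.1109, 0.2422, 0.1547, 0.2344]
t=3: π = [0.2545, 0.1111, 0.2426, 0.1488, 0.2430]
t=4: π = [0.2548, 0.1111, 0.2438, 0.1507, 0.2397]
t=5: π = [0.2544, 0.1111, 0.2437, 0.1500, 0.2408]
t=6: π = [0.2545, 0.1111, 0.2438, 0.1502, 0.2404]
t=7: π = [0.2545, 0.1111, 0.2438, 0.1502, 0.2405]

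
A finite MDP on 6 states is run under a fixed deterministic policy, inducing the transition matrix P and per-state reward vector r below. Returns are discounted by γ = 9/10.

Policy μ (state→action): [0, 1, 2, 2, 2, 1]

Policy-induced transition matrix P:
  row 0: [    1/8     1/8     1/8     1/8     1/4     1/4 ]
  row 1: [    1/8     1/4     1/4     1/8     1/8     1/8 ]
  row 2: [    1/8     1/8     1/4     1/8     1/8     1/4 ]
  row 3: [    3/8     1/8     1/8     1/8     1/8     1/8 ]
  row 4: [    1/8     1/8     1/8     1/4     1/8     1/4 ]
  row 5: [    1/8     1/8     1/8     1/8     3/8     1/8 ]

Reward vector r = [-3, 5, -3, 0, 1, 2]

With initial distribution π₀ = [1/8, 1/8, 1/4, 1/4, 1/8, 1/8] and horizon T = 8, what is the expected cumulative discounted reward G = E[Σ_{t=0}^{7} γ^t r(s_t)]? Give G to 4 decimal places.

G = 1.2141

t=0: π = [0.1250, 0.1250, 0.2500, 0.2500, 0.1250, 0.1250], E[r] = -0.1250, γ^t·E[r] = -0.125000, running G = -0.125000
t=1: π = [0.1875, 0.1406, 0.1719, 0.1406, 0.1719, 0.1875], E[r] = 0.1719, γ^t·E[r] = 0.154688, running G = 0.029688
t=2: π = [0.1602, 0.1426, 0.1641, 0.1465, 0.1953, 0.1914], E[r] = 0.3184, γ^t·E[r] = 0.257871, running G = 0.287559
t=3: π = [0.1616, 0.1428, 0.1633, 0.1494, 0.1929, 0.1899], E[r] = 0.3120, γ^t·E[r] = 0.227457, running G = 0.515015
t=4: π = [0.1624, 0.1429, 0.1633, 0.1491, 0.1927, 0.1897], E[r] = 0.3095, γ^t·E[r] = 0.203089, running G = 0.718104
t=5: π = [0.1623, 0.1429, 0.1633, 0.1491, 0.1927, 0.1898], E[r] = 0.3100, γ^t·E[r] = 0.183028, running G = 0.901132
t=6: π = [0.1623, 0.1429, 0.1633, 0.1491, 0.1927, 0.1898], E[r] = 0.3100, γ^t·E[r] = 0.164733, running G = 1.065865
t=7: π = [0.1623, 0.1429, 0.1633, 0.1491, 0.1927, 0.1898], E[r] = 0.3100, γ^t·E[r] = 0.148257, running G = 1.214122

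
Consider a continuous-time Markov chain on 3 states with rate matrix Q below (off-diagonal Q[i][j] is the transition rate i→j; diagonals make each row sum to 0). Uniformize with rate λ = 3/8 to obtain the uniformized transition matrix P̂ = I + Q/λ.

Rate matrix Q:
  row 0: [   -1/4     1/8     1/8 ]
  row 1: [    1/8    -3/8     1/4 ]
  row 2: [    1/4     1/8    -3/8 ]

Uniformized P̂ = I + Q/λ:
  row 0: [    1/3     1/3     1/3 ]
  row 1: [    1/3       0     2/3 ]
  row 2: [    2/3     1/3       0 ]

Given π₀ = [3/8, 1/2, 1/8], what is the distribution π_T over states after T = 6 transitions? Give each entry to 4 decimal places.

t=0: π = [0.3750, 0.5000, 0.1250]
t=1: π = [0.3750, 0.1667, 0.4583]
t=2: π = [0.4861, 0.2778, 0.2361]
t=3: π = [0.4120, 0.2407, 0.3472]
t=4: π = [0.4491, 0.2531, 0.2978]
t=5: π = [0.4326, 0.2490, 0.3184]
t=6: π = [0.4395, 0.2503, 0.3102]

π = [0.4395, 0.2503, 0.3102]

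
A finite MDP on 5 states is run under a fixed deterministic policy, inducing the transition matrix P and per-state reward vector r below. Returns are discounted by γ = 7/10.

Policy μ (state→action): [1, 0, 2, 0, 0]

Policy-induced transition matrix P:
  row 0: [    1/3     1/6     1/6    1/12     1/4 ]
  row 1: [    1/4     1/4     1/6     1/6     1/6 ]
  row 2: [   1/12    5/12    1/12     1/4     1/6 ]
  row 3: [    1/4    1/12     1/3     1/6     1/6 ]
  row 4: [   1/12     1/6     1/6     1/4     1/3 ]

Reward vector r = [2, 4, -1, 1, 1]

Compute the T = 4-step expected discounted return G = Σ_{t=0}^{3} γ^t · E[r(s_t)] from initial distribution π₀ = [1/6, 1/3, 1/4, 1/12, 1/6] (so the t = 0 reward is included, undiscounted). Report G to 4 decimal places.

t=0: π = [0.1667, 0.3333, 0.2500, 0.0833, 0.1667], E[r] = 1.6667, γ^t·E[r] = 1.666667, running G = 1.666667
t=1: π = [0.1944, 0.2500, 0.1597, 0.1875, 0.2083], E[r] = 1.6250, γ^t·E[r] = 1.137500, running G = 2.804167
t=2: π = [0.2049, 0.2118, 0.1846, 0.1811, 0.2176], E[r] = 1.4711, γ^t·E[r] = 0.720822, running G = 3.524988
t=3: π = [0.2000, 0.2154, 0.1815, 0.1831, 0.2200], E[r] = 1.4832, γ^t·E[r] = 0.508744, running G = 4.033732

G = 4.0337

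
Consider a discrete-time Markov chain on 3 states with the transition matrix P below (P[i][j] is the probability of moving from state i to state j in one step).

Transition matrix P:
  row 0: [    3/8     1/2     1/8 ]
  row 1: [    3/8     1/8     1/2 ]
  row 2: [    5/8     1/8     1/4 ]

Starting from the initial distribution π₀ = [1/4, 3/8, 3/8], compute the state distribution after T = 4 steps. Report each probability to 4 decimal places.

t=0: π = [0.2500, 0.3750, 0.3750]
t=1: π = [0.4688, 0.2188, 0.3125]
t=2: π = [0.4531, 0.3008, 0.2461]
t=3: π = [0.4365, 0.2949, 0.2686]
t=4: π = [0.4421, 0.2887, 0.2692]

π = [0.4421, 0.2887, 0.2692]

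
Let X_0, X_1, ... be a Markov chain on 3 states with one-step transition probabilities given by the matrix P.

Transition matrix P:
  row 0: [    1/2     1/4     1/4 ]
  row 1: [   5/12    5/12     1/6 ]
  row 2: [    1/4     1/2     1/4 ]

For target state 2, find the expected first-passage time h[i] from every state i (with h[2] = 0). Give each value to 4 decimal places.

First-step conditioning: h[2] = 0; for i ≠ 2, h[i] = 1 + Σ_k P[i][k]·h[k].
  h[0] = 1 + 1/2·h[0] + 1/4·h[1]
  h[1] = 1 + 5/12·h[0] + 5/12·h[1]
Solving the 2×2 linear system over states ≠ 2 gives exactly h = [40/9, 44/9, 0] (h[2] = 0 is the target).

h = [4.4444, 4.8889, 0.0000]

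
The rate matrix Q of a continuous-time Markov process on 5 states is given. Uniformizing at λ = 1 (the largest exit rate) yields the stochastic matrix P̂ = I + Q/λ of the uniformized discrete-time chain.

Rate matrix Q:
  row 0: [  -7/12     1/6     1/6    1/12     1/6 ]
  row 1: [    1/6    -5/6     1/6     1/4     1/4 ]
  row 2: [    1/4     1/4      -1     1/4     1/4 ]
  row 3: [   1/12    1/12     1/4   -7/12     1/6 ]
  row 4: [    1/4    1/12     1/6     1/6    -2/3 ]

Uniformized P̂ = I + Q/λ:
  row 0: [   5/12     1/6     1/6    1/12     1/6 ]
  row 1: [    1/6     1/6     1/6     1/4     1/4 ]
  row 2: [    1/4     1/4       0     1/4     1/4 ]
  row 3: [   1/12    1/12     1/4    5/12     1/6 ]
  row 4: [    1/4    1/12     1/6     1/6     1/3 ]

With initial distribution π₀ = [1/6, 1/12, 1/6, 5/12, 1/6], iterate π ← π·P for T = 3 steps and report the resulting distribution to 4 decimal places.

t=0: π = [0.1667, 0.0833, 0.1667, 0.4167, 0.1667]
t=1: π = [0.2014, 0.1319, 0.1736, 0.2778, 0.2153]
t=2: π = [0.2263, 0.1400, 0.1609, 0.2448, 0.2280]
t=3: π = [0.2352, 0.1407, 0.1603, 0.2341, 0.2297]

π = [0.2352, 0.1407, 0.1603, 0.2341, 0.2297]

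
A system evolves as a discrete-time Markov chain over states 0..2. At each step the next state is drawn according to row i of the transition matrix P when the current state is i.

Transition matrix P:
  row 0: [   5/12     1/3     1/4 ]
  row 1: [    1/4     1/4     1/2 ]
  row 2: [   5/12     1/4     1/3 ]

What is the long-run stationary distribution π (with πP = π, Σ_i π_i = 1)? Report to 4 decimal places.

π = [0.3699, 0.2808, 0.3493]

Balance equations π_j = Σ_i π_i·P[i][j]:
  π_0 = 5/12·π_0 + 1/4·π_1 + 5/12·π_2
  π_1 = 1/3·π_0 + 1/4·π_1 + 1/4·π_2
  normalize: π_0 + π_1 + π_2 = 1
Solving the linear system gives exactly π = [27/73, 41/146, 51/146].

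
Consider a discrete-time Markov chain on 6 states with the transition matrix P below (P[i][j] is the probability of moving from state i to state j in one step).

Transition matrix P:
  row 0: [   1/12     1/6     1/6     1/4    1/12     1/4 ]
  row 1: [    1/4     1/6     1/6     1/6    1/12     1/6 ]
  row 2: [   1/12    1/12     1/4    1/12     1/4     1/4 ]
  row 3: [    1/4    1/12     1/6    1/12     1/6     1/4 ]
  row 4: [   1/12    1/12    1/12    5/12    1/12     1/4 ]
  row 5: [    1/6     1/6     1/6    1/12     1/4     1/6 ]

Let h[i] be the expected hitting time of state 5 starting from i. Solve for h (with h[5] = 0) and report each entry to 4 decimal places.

h = [4.1742, 4.5243, 4.1417, 4.1470, 4.1432, 0.0000]

First-step conditioning: h[5] = 0; for i ≠ 5, h[i] = 1 + Σ_k P[i][k]·h[k].
  h[0] = 1 + 1/12·h[0] + 1/6·h[1] + 1/6·h[2] + 1/4·h[3] + 1/12·h[4]
  h[1] = 1 + 1/4·h[0] + 1/6·h[1] + 1/6·h[2] + 1/6·h[3] + 1/12·h[4]
  h[2] = 1 + 1/12·h[0] + 1/12·h[1] + 1/4·h[2] + 1/12·h[3] + 1/4·h[4]
  h[3] = 1 + 1/4·h[0] + 1/12·h[1] + 1/6·h[2] + 1/12·h[3] + 1/6·h[4]
  h[4] = 1 + 1/12·h[0] + 1/12·h[1] + 1/12·h[2] + 5/12·h[3] + 1/12·h[4]
Solving the 5×5 linear system over states ≠ 5 gives exactly h = [66240/15869, 71796/15869, 65724/15869, 65808/15869, 65748/15869, 0] (h[5] = 0 is the target).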